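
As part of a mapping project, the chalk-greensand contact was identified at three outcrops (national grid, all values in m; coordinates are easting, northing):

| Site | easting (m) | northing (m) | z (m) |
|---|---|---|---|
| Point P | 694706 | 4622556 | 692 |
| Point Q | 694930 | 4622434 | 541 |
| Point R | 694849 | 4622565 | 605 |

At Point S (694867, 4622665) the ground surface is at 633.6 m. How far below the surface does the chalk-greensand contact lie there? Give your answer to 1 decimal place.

Let the plane be z = a·easting + b·northing + c.
Point Q−Point P: 224a − 122b = −151;  Point R−Point P: 143a + 9b = −87.
Solving gives a = −0.615198849, b = 0.108159490.
Then c = 692 − a·694706 − b·4622556 = −71898.97.
At (694867, 4622665): z_contact = −427481.38 + 499985.09 − 71898.97 = 604.74 m.
Depth below ground = 633.6 − 604.74 = 28.9 m.

28.9 m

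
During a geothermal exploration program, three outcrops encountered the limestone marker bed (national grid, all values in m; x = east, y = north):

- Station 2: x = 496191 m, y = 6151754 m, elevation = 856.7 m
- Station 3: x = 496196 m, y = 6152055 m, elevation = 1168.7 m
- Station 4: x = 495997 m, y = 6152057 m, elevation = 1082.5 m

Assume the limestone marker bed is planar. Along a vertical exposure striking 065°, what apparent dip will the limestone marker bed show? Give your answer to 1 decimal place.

Two edge vectors: Station 2→Station 3 = (5, 301, 312), Station 2→Station 4 = (-194, 303, 225.8).
Normal n = (Station 2→Station 3) × (Station 2→Station 4) = (-26570.2, -61657, 59909).
So ∂z/∂x = −n_x/n_z = 0.44351 and ∂z/∂y = −n_y/n_z = 1.02918.
Unit vector along 065° is (sin 65°, cos 65°) = (0.9063, 0.4226).
Slope in that direction = a·(0.9063) + b·(0.4226) = 0.83691.
Apparent dip = arctan|0.83691| = 39.9° (true dip is 48.3°, so apparent ≤ true as expected).

39.9°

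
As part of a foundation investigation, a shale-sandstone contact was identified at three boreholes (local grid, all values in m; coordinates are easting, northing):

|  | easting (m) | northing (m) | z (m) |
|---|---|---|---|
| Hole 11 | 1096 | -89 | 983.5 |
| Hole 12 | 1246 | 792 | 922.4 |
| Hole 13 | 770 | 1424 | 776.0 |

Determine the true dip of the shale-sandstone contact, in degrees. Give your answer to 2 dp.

11.41°

Two edge vectors: Hole 11→Hole 12 = (150, 881, -61.1), Hole 11→Hole 13 = (-326, 1513, -207.5).
Normal n = (Hole 11→Hole 12) × (Hole 11→Hole 13) = (-90363.2, 51043.6, 514156).
So ∂z/∂easting = −n_x/n_z = 0.17575 and ∂z/∂northing = −n_y/n_z = −0.09928.
Gradient magnitude |∇z| = √(a² + b²) = √(0.03089 + 0.00986) = 0.20185.
True dip = arctan(0.20185) = 11.41°, dipping toward WNW (azimuth ≈ 299°).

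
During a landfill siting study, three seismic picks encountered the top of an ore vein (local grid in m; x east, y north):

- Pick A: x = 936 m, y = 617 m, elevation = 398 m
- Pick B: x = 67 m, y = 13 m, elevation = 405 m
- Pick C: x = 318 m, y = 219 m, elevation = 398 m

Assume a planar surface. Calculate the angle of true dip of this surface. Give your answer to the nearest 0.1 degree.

10.6°

Two edge vectors: Pick A→Pick B = (-869, -604, 7), Pick A→Pick C = (-618, -398, 0).
Normal n = (Pick A→Pick B) × (Pick A→Pick C) = (2786, -4326, -27410).
So ∂z/∂x = −n_x/n_z = 0.10164 and ∂z/∂y = −n_y/n_z = −0.15783.
Gradient magnitude |∇z| = √(a² + b²) = √(0.01033 + 0.02491) = 0.18772.
True dip = arctan(0.18772) = 10.6°, dipping toward NNW (azimuth ≈ 327°).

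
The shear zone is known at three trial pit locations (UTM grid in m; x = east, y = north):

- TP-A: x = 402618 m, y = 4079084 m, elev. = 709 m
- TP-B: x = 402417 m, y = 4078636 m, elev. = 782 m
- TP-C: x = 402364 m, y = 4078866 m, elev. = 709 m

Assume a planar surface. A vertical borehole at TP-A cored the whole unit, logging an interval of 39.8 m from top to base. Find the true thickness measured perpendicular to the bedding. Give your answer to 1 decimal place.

37.6 m

Two edge vectors: TP-A→TP-B = (-201, -448, 73), TP-A→TP-C = (-254, -218, 0).
Normal n = (TP-A→TP-B) × (TP-A→TP-C) = (15914, -18542, -69974).
So ∂z/∂x = −n_x/n_z = 0.22743 and ∂z/∂y = −n_y/n_z = −0.26498.
|∇z| = √(a²+b²) = 0.34920, so dip δ = arctan(0.34920) = 19.25°.
True thickness = vertical thickness × cos δ = 39.8 × cos 19.25° = 37.6 m.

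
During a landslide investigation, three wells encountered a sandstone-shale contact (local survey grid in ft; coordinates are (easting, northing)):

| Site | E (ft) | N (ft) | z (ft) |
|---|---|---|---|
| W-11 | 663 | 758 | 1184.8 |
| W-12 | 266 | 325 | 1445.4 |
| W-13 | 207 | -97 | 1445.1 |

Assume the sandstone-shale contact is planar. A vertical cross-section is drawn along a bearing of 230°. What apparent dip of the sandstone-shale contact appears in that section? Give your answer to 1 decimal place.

Two edge vectors: W-11→W-12 = (-397, -433, 260.6), W-11→W-13 = (-456, -855, 260.3).
Normal n = (W-11→W-12) × (W-11→W-13) = (110103.1, -15494.5, 141987).
So ∂z/∂E = −n_x/n_z = −0.77544 and ∂z/∂N = −n_y/n_z = 0.10913.
Unit vector along 230° is (sin 230°, cos 230°) = (-0.7660, -0.6428).
Slope in that direction = a·(-0.7660) + b·(-0.6428) = 0.52388.
Apparent dip = arctan|0.52388| = 27.6° (true dip is 38.1°, so apparent ≤ true as expected).

27.6°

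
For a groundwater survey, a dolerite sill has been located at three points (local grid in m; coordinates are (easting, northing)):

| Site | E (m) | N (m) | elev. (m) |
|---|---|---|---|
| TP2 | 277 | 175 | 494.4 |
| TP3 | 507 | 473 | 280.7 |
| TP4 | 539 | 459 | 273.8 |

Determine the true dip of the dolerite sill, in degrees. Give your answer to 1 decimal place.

29.7°

Two edge vectors: TP2→TP3 = (230, 298, -213.7), TP2→TP4 = (262, 284, -220.6).
Normal n = (TP2→TP3) × (TP2→TP4) = (-5048, -5251.4, -12756).
So ∂z/∂E = −n_x/n_z = −0.39574 and ∂z/∂N = −n_y/n_z = −0.41168.
Gradient magnitude |∇z| = √(a² + b²) = √(0.15661 + 0.16948) = 0.57104.
True dip = arctan(0.57104) = 29.7°, dipping toward NE (azimuth ≈ 044°).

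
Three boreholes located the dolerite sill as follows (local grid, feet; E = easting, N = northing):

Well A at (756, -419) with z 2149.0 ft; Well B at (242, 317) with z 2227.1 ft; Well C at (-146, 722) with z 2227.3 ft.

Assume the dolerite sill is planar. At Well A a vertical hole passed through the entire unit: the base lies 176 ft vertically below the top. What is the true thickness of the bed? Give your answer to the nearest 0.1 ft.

Two edge vectors: Well A→Well B = (-514, 736, 78.1), Well A→Well C = (-902, 1141, 78.3).
Normal n = (Well A→Well B) × (Well A→Well C) = (-31483.3, -30200, 77398).
So ∂z/∂E = −n_x/n_z = 0.40677 and ∂z/∂N = −n_y/n_z = 0.39019.
|∇z| = √(a²+b²) = 0.56366, so dip δ = arctan(0.56366) = 29.41°.
True thickness = vertical thickness × cos δ = 176 × cos 29.41° = 153.3 ft.

153.3 ft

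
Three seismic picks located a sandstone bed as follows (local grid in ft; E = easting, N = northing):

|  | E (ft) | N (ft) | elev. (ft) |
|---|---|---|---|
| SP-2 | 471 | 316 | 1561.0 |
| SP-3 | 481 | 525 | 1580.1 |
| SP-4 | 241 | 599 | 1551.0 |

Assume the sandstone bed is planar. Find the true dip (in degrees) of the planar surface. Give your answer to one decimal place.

Let the plane be z = a·E + b·N + c.
SP-3−SP-2: 10a + 209b = 19.1;  SP-4−SP-2: −230a + 283b = −10.
Solving gives a = 0.14726, b = 0.08434.
Gradient magnitude |∇z| = √(a² + b²) = √(0.02168 + 0.00711) = 0.16970.
True dip = arctan(0.16970) = 9.6°, dipping toward WSW (azimuth ≈ 240°).

9.6°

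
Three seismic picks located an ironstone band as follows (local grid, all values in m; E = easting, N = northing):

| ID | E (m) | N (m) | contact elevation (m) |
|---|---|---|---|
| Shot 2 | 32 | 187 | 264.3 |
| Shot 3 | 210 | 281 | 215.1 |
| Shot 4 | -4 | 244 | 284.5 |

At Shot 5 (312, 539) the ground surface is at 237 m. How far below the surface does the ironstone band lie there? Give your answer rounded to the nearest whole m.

Let the plane be z = a·E + b·N + c.
Shot 3−Shot 2: 178a + 94b = −49.2;  Shot 4−Shot 2: −36a + 57b = 20.2.
Solving gives a = −0.34761, b = 0.13484.
Then c = 264.3 − a·32 − b·187 = 250.21.
At (312, 539): z_contact = −108.5 + 72.7 + 250.21 = 214.4 m.
Depth below ground = 237 − 214.4 = 23 m.

23 m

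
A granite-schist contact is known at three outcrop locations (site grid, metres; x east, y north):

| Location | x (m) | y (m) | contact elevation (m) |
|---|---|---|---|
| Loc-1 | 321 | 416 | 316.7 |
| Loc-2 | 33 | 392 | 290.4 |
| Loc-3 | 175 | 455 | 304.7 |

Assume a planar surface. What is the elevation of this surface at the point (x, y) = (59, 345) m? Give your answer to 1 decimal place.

291.5 m

Two edge vectors: Loc-1→Loc-2 = (-288, -24, -26.3), Loc-1→Loc-3 = (-146, 39, -12).
Normal n = (Loc-1→Loc-2) × (Loc-1→Loc-3) = (1313.7, 383.8, -14736).
So ∂z/∂x = −n_x/n_z = 0.08915 and ∂z/∂y = −n_y/n_z = 0.02605.
Intercept c from Loc-1: 316.7 − 28.62 − 10.83 = 277.25.
At (59, 345): z = 5.3 + 9.0 + 277.25 = 291.5 m.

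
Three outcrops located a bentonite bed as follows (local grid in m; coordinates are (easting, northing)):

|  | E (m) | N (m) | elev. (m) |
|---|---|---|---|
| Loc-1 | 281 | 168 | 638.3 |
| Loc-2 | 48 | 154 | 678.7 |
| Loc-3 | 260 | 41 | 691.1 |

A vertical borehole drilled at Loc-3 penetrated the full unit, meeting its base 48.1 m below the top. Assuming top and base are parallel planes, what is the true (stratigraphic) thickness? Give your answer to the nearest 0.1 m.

Two edge vectors: Loc-1→Loc-2 = (-233, -14, 40.4), Loc-1→Loc-3 = (-21, -127, 52.8).
Normal n = (Loc-1→Loc-2) × (Loc-1→Loc-3) = (4391.6, 11454, 29297).
So ∂z/∂E = −n_x/n_z = −0.14990 and ∂z/∂N = −n_y/n_z = −0.39096.
|∇z| = √(a²+b²) = 0.41871, so dip δ = arctan(0.41871) = 22.72°.
True thickness = vertical thickness × cos δ = 48.1 × cos 22.72° = 44.4 m.

44.4 m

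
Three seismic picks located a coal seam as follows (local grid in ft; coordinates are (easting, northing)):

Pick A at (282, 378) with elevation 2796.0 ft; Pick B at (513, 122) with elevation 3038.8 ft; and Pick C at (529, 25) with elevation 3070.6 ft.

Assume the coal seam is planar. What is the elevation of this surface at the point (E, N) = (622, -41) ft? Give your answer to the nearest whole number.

Let the plane be z = a·E + b·N + c.
Pick B−Pick A: 231a − 256b = 242.8;  Pick C−Pick A: 247a − 353b = 274.6.
Solving gives a = 0.84161, b = −0.18901.
Then c = 2796 − a·282 − b·378 = 2630.11.
At (622, -41): z = 523.5 + 7.7 + 2630.11 = 3161.3 ft.

3161 ft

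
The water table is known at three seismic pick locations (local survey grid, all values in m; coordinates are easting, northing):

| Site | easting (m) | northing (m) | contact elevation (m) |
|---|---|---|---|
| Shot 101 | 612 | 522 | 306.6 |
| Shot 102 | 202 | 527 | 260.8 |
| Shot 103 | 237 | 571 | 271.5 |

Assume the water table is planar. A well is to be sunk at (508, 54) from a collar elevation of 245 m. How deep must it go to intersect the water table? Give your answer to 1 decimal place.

Let the plane be z = a·easting + b·northing + c.
Shot 102−Shot 101: −410a + 5b = −45.8;  Shot 103−Shot 101: −375a + 49b = −35.1.
Solving gives a = 0.11357, b = 0.15284.
Then c = 306.6 − a·612 − b·522 = 157.31.
At (508, 54): z_contact = 57.69 + 8.25 + 157.31 = 223.26 m.
Depth below ground = 245 − 223.26 = 21.7 m.

21.7 m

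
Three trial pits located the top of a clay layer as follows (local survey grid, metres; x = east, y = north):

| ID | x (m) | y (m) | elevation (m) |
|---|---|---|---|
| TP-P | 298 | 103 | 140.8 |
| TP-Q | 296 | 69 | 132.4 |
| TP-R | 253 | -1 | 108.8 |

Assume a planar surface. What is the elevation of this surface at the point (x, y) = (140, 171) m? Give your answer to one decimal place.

Let the plane be z = a·x + b·y + c.
TP-Q−TP-P: −2a − 34b = −8.4;  TP-R−TP-P: −45a − 104b = −32.
Solving gives a = 0.16218, b = 0.23752.
Then c = 140.8 − a·298 − b·103 = 68.01.
At (140, 171): z = 22.7 + 40.6 + 68.01 = 131.3 m.

131.3 m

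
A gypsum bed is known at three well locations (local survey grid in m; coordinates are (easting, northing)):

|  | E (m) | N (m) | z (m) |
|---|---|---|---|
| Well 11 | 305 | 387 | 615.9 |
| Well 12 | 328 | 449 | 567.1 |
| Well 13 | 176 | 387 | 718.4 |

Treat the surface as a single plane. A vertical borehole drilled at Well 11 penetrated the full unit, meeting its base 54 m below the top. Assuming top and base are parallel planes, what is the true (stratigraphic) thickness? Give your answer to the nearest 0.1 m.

39.4 m

Let the plane be z = a·E + b·N + c.
Well 12−Well 11: 23a + 62b = −48.8;  Well 13−Well 11: −129a + 0b = 102.5.
Solving gives a = −0.79457, b = −0.49234.
|∇z| = √(a²+b²) = 0.93474, so dip δ = arctan(0.93474) = 43.07°.
True thickness = vertical thickness × cos δ = 54 × cos 43.07° = 39.4 m.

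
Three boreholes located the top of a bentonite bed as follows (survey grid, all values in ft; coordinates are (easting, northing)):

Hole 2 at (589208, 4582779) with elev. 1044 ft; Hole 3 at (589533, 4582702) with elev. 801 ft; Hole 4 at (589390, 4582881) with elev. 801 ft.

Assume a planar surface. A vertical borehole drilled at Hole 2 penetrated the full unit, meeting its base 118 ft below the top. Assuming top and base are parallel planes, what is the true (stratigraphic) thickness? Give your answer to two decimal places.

76.27 ft

Two edge vectors: Hole 2→Hole 3 = (325, -77, -243), Hole 2→Hole 4 = (182, 102, -243).
Normal n = (Hole 2→Hole 3) × (Hole 2→Hole 4) = (43497, 34749, 47164).
So ∂z/∂E = −n_x/n_z = −0.92225 and ∂z/∂N = −n_y/n_z = −0.73677.
|∇z| = √(a²+b²) = 1.18041, so dip δ = arctan(1.18041) = 49.73°.
True thickness = vertical thickness × cos δ = 118 × cos 49.73° = 76.27 ft.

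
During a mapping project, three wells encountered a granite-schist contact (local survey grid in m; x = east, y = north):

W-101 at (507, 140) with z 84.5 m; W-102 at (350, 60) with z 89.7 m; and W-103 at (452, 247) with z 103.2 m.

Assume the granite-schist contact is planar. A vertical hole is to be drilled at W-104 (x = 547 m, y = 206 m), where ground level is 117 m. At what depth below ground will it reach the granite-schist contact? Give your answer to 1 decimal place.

Two edge vectors: W-101→W-102 = (-157, -80, 5.2), W-101→W-103 = (-55, 107, 18.7).
Normal n = (W-101→W-102) × (W-101→W-103) = (-2052.4, 2649.9, -21199).
So ∂z/∂x = −n_x/n_z = −0.09682 and ∂z/∂y = −n_y/n_z = 0.12500.
Intercept c from W-101: 84.5 + 49.09 − 17.50 = 116.09.
At (547, 206): z_contact = −52.96 + 25.75 + 116.09 = 88.88 m.
Depth below ground = 117 − 88.88 = 28.1 m.

28.1 m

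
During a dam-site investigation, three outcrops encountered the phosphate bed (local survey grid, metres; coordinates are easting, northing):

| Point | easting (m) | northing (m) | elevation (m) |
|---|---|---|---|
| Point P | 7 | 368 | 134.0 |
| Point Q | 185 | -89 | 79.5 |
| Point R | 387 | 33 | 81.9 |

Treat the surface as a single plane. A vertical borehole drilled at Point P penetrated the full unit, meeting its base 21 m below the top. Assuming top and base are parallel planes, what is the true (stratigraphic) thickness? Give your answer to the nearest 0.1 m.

20.9 m

Two edge vectors: Point P→Point Q = (178, -457, -54.5), Point P→Point R = (380, -335, -52.1).
Normal n = (Point P→Point Q) × (Point P→Point R) = (5552.2, -11436.2, 114030).
So ∂z/∂easting = −n_x/n_z = −0.04869 and ∂z/∂northing = −n_y/n_z = 0.10029.
|∇z| = √(a²+b²) = 0.11149, so dip δ = arctan(0.11149) = 6.36°.
True thickness = vertical thickness × cos δ = 21 × cos 6.36° = 20.9 m.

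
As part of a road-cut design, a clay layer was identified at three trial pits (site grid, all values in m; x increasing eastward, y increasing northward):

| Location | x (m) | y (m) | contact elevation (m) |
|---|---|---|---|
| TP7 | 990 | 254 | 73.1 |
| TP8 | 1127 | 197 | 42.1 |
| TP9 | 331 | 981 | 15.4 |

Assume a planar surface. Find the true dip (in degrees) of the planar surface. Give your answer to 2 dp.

31.72°

Two edge vectors: TP7→TP8 = (137, -57, -31), TP7→TP9 = (-659, 727, -57.7).
Normal n = (TP7→TP8) × (TP7→TP9) = (25825.9, 28333.9, 62036).
So ∂z/∂x = −n_x/n_z = −0.41631 and ∂z/∂y = −n_y/n_z = −0.45673.
Gradient magnitude |∇z| = √(a² + b²) = √(0.17331 + 0.20861) = 0.61799.
True dip = arctan(0.61799) = 31.72°, dipping toward NE (azimuth ≈ 042°).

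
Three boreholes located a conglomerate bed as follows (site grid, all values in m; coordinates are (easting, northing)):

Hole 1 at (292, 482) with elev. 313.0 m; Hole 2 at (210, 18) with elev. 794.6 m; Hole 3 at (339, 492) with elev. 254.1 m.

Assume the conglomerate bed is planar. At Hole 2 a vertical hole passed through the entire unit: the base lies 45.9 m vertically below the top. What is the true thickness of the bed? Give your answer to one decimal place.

27.1 m

Two edge vectors: Hole 1→Hole 2 = (-82, -464, 481.6), Hole 1→Hole 3 = (47, 10, -58.9).
Normal n = (Hole 1→Hole 2) × (Hole 1→Hole 3) = (22513.6, 17805.4, 20988).
So ∂z/∂E = −n_x/n_z = −1.07269 and ∂z/∂N = −n_y/n_z = −0.84836.
|∇z| = √(a²+b²) = 1.36762, so dip δ = arctan(1.36762) = 53.83°.
True thickness = vertical thickness × cos δ = 45.9 × cos 53.83° = 27.1 m.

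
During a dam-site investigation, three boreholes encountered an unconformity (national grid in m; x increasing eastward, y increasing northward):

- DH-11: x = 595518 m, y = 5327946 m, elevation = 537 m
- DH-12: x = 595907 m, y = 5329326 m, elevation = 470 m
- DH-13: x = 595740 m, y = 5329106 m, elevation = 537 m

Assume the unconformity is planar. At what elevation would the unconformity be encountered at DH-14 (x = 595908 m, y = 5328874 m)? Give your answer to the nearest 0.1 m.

423.1 m

Let the plane be z = a·x + b·y + c.
DH-12−DH-11: 389a + 1380b = −67;  DH-13−DH-11: 222a + 1160b = 0.
Solving gives a = −0.536443954, b = 0.102664274.
Then c = 537 − a·595518 − b·5327946 = −226990.68.
At (595908, 5328874): z = −319671.2 + 547085.0 − 226990.68 = 423.1 m.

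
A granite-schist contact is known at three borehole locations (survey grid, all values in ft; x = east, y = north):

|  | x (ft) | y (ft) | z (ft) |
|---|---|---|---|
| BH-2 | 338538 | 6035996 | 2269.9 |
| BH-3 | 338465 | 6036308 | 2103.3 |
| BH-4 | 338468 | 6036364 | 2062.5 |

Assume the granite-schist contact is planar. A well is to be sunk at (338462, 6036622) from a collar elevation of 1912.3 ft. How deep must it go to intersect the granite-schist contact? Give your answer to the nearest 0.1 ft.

24.4 ft

Two edge vectors: BH-2→BH-3 = (-73, 312, -166.6), BH-2→BH-4 = (-70, 368, -207.4).
Normal n = (BH-2→BH-3) × (BH-2→BH-4) = (-3400, -3478.2, -5024).
So ∂z/∂x = −n_x/n_z = −0.676751592 and ∂z/∂y = −n_y/n_z = −0.692316879.
Intercept c from BH-2: 2269.9 + 229106.13 + 4178821.91 = 4410197.94.
At (338462, 6036622): z_contact = −229054.70 − 4179255.30 + 4410197.94 = 1887.94 ft.
Depth below ground = 1912.3 − 1887.94 = 24.4 ft.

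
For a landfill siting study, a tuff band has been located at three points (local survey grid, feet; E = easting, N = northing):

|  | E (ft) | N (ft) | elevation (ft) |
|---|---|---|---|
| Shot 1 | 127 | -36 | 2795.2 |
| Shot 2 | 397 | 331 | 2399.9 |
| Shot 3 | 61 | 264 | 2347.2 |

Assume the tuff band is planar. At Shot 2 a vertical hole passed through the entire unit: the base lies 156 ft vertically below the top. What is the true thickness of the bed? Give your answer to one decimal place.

88.0 ft

Let the plane be z = a·E + b·N + c.
Shot 2−Shot 1: 270a + 367b = −395.3;  Shot 3−Shot 1: −66a + 300b = −448.
Solving gives a = 0.43552, b = −1.39752.
|∇z| = √(a²+b²) = 1.46381, so dip δ = arctan(1.46381) = 55.66°.
True thickness = vertical thickness × cos δ = 156 × cos 55.66° = 88.0 ft.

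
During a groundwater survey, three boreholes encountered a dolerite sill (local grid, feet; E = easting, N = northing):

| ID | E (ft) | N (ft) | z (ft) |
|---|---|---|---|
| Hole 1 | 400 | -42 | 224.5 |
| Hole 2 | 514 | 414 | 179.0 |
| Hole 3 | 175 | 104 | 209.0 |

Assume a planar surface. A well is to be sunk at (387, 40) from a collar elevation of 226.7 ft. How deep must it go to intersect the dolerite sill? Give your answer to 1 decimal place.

Two edge vectors: Hole 1→Hole 2 = (114, 456, -45.5), Hole 1→Hole 3 = (-225, 146, -15.5).
Normal n = (Hole 1→Hole 2) × (Hole 1→Hole 3) = (-425, 12004.5, 119244).
So ∂z/∂E = −n_x/n_z = 0.00356 and ∂z/∂N = −n_y/n_z = −0.10067.
Intercept c from Hole 1: 224.5 − 1.43 − 4.23 = 218.85.
At (387, 40): z_contact = 1.38 − 4.03 + 218.85 = 216.20 ft.
Depth below ground = 226.7 − 216.20 = 10.5 ft.

10.5 ft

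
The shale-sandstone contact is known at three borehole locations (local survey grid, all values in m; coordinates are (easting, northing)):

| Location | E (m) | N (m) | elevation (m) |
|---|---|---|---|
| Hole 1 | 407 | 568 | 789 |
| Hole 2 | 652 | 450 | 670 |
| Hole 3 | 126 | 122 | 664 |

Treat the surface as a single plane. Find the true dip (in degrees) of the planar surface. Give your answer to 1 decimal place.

Let the plane be z = a·E + b·N + c.
Hole 2−Hole 1: 245a − 118b = −119;  Hole 3−Hole 1: −281a − 446b = −125.
Solving gives a = −0.26908, b = 0.44980.
Gradient magnitude |∇z| = √(a² + b²) = √(0.07240 + 0.20232) = 0.52414.
True dip = arctan(0.52414) = 27.7°, dipping toward SSE (azimuth ≈ 149°).

27.7°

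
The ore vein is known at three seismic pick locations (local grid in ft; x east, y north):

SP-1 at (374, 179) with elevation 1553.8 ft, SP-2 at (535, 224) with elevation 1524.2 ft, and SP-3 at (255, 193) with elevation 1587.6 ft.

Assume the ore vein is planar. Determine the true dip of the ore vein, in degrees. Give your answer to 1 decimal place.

Two edge vectors: SP-1→SP-2 = (161, 45, -29.6), SP-1→SP-3 = (-119, 14, 33.8).
Normal n = (SP-1→SP-2) × (SP-1→SP-3) = (1935.4, -1919.4, 7609).
So ∂z/∂x = −n_x/n_z = −0.25436 and ∂z/∂y = −n_y/n_z = 0.25225.
Gradient magnitude |∇z| = √(a² + b²) = √(0.06470 + 0.06363) = 0.35823.
True dip = arctan(0.35823) = 19.7°, dipping toward SE (azimuth ≈ 135°).

19.7°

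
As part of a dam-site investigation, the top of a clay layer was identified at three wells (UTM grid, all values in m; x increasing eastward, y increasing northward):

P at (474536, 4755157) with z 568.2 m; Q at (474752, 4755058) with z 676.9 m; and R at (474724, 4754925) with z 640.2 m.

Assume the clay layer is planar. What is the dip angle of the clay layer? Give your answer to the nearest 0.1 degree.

30.7°

Two edge vectors: P→Q = (216, -99, 108.7), P→R = (188, -232, 72).
Normal n = (P→Q) × (P→R) = (18090.4, 4883.6, -31500).
So ∂z/∂x = −n_x/n_z = 0.57430 and ∂z/∂y = −n_y/n_z = 0.15503.
Gradient magnitude |∇z| = √(a² + b²) = √(0.32982 + 0.02404) = 0.59486.
True dip = arctan(0.59486) = 30.7°, dipping toward WSW (azimuth ≈ 255°).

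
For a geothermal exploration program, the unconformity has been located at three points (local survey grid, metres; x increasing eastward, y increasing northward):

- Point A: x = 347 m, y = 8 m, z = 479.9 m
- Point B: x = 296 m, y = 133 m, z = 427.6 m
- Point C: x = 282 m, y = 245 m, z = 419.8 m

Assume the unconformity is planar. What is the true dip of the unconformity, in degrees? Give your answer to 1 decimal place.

Let the plane be z = a·x + b·y + c.
Point B−Point A: −51a + 125b = −52.3;  Point C−Point A: −65a + 237b = −60.1.
Solving gives a = 1.23236, b = 0.08440.
Gradient magnitude |∇z| = √(a² + b²) = √(1.51870 + 0.00712) = 1.23524.
True dip = arctan(1.23524) = 51.0°, dipping toward W (azimuth ≈ 266°).

51.0°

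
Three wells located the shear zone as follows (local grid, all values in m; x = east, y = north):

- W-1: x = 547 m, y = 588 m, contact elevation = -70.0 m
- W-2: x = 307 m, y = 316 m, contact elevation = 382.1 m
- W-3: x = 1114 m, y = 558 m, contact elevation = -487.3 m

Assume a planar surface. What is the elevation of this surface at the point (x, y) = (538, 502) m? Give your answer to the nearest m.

20 m

Two edge vectors: W-1→W-2 = (-240, -272, 452.1), W-1→W-3 = (567, -30, -417.3).
Normal n = (W-1→W-2) × (W-1→W-3) = (127068.6, 156188.7, 161424).
So ∂z/∂x = −n_x/n_z = −0.78717 and ∂z/∂y = −n_y/n_z = −0.96757.
Intercept c from W-1: -70 + 430.58 + 568.93 = 929.51.
At (538, 502): z = −423.5 − 485.7 + 929.51 = 20.3 m.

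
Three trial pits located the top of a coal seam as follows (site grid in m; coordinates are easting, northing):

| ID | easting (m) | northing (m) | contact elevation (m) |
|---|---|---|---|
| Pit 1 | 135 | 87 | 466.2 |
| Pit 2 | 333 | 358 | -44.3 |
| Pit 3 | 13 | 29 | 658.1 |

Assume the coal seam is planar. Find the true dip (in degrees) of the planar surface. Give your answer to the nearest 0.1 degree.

56.8°

Two edge vectors: Pit 1→Pit 2 = (198, 271, -510.5), Pit 1→Pit 3 = (-122, -58, 191.9).
Normal n = (Pit 1→Pit 2) × (Pit 1→Pit 3) = (22395.9, 24284.8, 21578).
So ∂z/∂easting = −n_x/n_z = −1.03790 and ∂z/∂northing = −n_y/n_z = −1.12544.
Gradient magnitude |∇z| = √(a² + b²) = √(1.07725 + 1.26662) = 1.53097.
True dip = arctan(1.53097) = 56.8°, dipping toward NE (azimuth ≈ 043°).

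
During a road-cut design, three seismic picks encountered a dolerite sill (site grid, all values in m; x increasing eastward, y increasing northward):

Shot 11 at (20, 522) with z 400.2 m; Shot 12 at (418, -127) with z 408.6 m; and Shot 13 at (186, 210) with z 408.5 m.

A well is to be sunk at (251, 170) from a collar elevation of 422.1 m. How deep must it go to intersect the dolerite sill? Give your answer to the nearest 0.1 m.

Let the plane be z = a·x + b·y + c.
Shot 12−Shot 11: 398a − 649b = 8.4;  Shot 13−Shot 11: 166a − 312b = 8.3.
Solving gives a = −0.16822, b = −0.11611.
Then c = 400.2 − a·20 − b·522 = 464.17.
At (251, 170): z_contact = −42.22 − 19.74 + 464.17 = 402.21 m.
Depth below ground = 422.1 − 402.21 = 19.9 m.

19.9 m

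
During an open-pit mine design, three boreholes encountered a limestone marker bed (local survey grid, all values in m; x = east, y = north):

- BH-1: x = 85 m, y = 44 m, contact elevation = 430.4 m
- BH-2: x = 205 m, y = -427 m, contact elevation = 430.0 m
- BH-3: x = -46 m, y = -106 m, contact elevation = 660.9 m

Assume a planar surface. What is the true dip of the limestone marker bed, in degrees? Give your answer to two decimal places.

54.58°

Let the plane be z = a·x + b·y + c.
BH-2−BH-1: 120a − 471b = −0.4;  BH-3−BH-1: −131a − 150b = 230.5.
Solving gives a = −1.36291, b = −0.34639.
Gradient magnitude |∇z| = √(a² + b²) = √(1.85753 + 0.11999) = 1.40624.
True dip = arctan(1.40624) = 54.58°, dipping toward ENE (azimuth ≈ 076°).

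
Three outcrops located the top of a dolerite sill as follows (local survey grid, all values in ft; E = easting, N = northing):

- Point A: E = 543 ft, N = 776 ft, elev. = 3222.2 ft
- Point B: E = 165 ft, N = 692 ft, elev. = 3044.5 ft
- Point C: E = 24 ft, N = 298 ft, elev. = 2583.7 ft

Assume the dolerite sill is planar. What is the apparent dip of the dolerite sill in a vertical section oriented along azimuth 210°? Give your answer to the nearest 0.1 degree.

Two edge vectors: Point A→Point B = (-378, -84, -177.7), Point A→Point C = (-519, -478, -638.5).
Normal n = (Point A→Point B) × (Point A→Point C) = (-31306.6, -149126.7, 137088).
So ∂z/∂E = −n_x/n_z = 0.22837 and ∂z/∂N = −n_y/n_z = 1.08782.
Unit vector along 210° is (sin 210°, cos 210°) = (-0.5000, -0.8660).
Slope in that direction = a·(-0.5000) + b·(-0.8660) = −1.05626.
Apparent dip = arctan|1.05626| = 46.6° (true dip is 48.0°, so apparent ≤ true as expected).

46.6°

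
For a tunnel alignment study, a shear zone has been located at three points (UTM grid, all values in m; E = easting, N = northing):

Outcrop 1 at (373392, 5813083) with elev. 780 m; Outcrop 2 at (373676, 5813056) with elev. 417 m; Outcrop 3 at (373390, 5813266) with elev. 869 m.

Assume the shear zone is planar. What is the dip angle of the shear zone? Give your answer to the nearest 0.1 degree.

52.9°

Let the plane be z = a·E + b·N + c.
Outcrop 2−Outcrop 1: 284a − 27b = −363;  Outcrop 3−Outcrop 1: −2a + 183b = 89.
Solving gives a = −1.23321, b = 0.47286.
Gradient magnitude |∇z| = √(a² + b²) = √(1.52082 + 0.22360) = 1.32076.
True dip = arctan(1.32076) = 52.9°, dipping toward ESE (azimuth ≈ 111°).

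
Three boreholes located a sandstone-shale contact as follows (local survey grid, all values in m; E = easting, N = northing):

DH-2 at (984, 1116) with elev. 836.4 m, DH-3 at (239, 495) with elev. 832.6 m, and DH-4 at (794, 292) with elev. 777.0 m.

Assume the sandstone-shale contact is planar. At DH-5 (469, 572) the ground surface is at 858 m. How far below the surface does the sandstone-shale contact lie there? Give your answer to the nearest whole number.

34 m

Two edge vectors: DH-2→DH-3 = (-745, -621, -3.8), DH-2→DH-4 = (-190, -824, -59.4).
Normal n = (DH-2→DH-3) × (DH-2→DH-4) = (33756.2, -43531, 495890).
So ∂z/∂E = −n_x/n_z = −0.06807 and ∂z/∂N = −n_y/n_z = 0.08778.
Intercept c from DH-2: 836.4 + 66.98 − 97.97 = 805.42.
At (469, 572): z_contact = −31.9 + 50.2 + 805.42 = 823.7 m.
Depth below ground = 858 − 823.7 = 34 m.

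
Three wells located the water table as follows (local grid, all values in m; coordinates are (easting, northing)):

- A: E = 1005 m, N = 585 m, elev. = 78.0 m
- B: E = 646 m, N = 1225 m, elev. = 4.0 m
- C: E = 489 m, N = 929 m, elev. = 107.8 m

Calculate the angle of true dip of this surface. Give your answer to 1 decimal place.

17.7°

Two edge vectors: A→B = (-359, 640, -74), A→C = (-516, 344, 29.8).
Normal n = (A→B) × (A→C) = (44528, 48882.2, 206744).
So ∂z/∂E = −n_x/n_z = −0.21538 and ∂z/∂N = −n_y/n_z = −0.23644.
Gradient magnitude |∇z| = √(a² + b²) = √(0.04639 + 0.05590) = 0.31983.
True dip = arctan(0.31983) = 17.7°, dipping toward NE (azimuth ≈ 042°).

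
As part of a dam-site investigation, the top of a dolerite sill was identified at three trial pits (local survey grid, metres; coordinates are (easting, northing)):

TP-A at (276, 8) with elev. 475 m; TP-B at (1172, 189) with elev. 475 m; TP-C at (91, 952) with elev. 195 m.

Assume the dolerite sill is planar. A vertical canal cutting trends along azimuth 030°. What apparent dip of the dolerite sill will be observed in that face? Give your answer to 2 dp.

12.31°

Let the plane be z = a·E + b·N + c.
TP-B−TP-A: 896a + 181b = 0;  TP-C−TP-A: −185a + 944b = −280.
Solving gives a = 0.05764, b = −0.28531.
Unit vector along 030° is (sin 30°, cos 30°) = (0.5000, 0.8660).
Slope in that direction = a·(0.5000) + b·(0.8660) = −0.21827.
Apparent dip = arctan|0.21827| = 12.31° (true dip is 16.2°, so apparent ≤ true as expected).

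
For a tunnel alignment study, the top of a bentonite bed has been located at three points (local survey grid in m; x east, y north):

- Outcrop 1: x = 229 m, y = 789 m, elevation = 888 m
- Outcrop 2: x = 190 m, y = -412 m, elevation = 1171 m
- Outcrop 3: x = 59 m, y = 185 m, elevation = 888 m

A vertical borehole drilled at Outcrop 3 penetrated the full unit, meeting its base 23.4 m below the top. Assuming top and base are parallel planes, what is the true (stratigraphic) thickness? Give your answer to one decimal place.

Let the plane be z = a·x + b·y + c.
Outcrop 2−Outcrop 1: −39a − 1201b = 283;  Outcrop 3−Outcrop 1: −170a − 604b = 0.
Solving gives a = 0.94639, b = −0.26637.
|∇z| = √(a²+b²) = 0.98317, so dip δ = arctan(0.98317) = 44.51°.
True thickness = vertical thickness × cos δ = 23.4 × cos 44.51° = 16.7 m.

16.7 m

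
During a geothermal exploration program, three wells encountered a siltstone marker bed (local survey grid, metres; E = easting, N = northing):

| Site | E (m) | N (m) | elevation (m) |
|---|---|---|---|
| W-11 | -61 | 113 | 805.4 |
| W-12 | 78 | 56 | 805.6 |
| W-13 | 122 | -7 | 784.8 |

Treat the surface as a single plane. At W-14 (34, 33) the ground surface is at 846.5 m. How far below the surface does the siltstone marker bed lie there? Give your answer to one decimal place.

Two edge vectors: W-11→W-12 = (139, -57, 0.2), W-11→W-13 = (183, -120, -20.6).
Normal n = (W-11→W-12) × (W-11→W-13) = (1198.2, 2900, -6249).
So ∂z/∂E = −n_x/n_z = 0.19174 and ∂z/∂N = −n_y/n_z = 0.46407.
Intercept c from W-11: 805.4 + 11.70 − 52.44 = 764.66.
At (34, 33): z_contact = 6.52 + 15.31 + 764.66 = 786.49 m.
Depth below ground = 846.5 − 786.49 = 60.0 m.

60.0 m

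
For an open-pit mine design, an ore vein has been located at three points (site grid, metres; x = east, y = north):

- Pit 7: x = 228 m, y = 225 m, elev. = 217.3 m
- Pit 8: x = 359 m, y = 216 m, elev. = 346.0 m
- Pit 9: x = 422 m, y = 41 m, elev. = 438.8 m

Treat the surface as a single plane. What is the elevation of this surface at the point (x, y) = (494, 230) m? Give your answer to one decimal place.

Two edge vectors: Pit 7→Pit 8 = (131, -9, 128.7), Pit 7→Pit 9 = (194, -184, 221.5).
Normal n = (Pit 7→Pit 8) × (Pit 7→Pit 9) = (21687.3, -4048.7, -22358).
So ∂z/∂x = −n_x/n_z = 0.97000 and ∂z/∂y = −n_y/n_z = −0.18109.
Intercept c from Pit 7: 217.3 − 221.16 + 40.74 = 36.88.
At (494, 230): z = 479.2 − 41.6 + 36.88 = 474.4 m.

474.4 m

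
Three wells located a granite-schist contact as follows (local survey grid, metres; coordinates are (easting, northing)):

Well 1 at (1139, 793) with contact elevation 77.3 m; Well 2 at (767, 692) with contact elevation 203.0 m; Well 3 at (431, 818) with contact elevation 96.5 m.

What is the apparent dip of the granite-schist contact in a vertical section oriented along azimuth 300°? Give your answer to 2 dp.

Let the plane be z = a·E + b·N + c.
Well 2−Well 1: −372a − 101b = 125.7;  Well 3−Well 1: −708a + 25b = 19.2.
Solving gives a = −0.06289, b = −1.01293.
Unit vector along 300° is (sin 300°, cos 300°) = (-0.8660, 0.5000).
Slope in that direction = a·(-0.8660) + b·(0.5000) = −0.45201.
Apparent dip = arctan|0.45201| = 24.32° (true dip is 45.4°, so apparent ≤ true as expected).

24.32°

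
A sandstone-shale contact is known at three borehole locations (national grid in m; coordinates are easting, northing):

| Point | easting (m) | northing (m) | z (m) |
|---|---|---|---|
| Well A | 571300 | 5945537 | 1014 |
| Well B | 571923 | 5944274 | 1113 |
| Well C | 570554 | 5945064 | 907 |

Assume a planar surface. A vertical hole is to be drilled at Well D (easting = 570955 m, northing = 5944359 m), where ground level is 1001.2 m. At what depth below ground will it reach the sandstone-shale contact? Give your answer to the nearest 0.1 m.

31.1 m

Let the plane be z = a·easting + b·northing + c.
Well B−Well A: 623a − 1263b = 99;  Well C−Well A: −746a − 473b = −107.
Solving gives a = 0.147118913, b = −0.005815453.
Then c = 1014 − a·571300 − b·5945537 = −48459.04.
At (570955, 5944359): z_contact = 83998.28 − 34569.14 − 48459.04 = 970.09 m.
Depth below ground = 1001.2 − 970.09 = 31.1 m.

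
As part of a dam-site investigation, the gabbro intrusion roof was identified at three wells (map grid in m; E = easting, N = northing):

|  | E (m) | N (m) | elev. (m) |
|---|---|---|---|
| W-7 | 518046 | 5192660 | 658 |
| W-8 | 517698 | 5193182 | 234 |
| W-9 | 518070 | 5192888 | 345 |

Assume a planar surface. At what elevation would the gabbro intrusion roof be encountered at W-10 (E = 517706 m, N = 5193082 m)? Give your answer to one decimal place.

357.8 m

Two edge vectors: W-7→W-8 = (-348, 522, -424), W-7→W-9 = (24, 228, -313).
Normal n = (W-7→W-8) × (W-7→W-9) = (-66714, -119100, -91872).
So ∂z/∂E = −n_x/n_z = −0.726162487 and ∂z/∂N = −n_y/n_z = −1.296368861.
Intercept c from W-7: 658 + 376185.57 + 6731602.73 = 7108446.30.
At (517706, 5193082): z = −375938.7 − 6732149.8 + 7108446.30 = 357.8 m.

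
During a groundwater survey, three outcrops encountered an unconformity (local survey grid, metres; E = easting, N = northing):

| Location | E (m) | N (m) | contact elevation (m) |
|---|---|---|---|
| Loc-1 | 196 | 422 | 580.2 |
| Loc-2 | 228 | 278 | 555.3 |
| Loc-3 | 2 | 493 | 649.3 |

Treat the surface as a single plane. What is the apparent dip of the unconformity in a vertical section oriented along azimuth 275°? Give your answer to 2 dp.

18.08°

Two edge vectors: Loc-1→Loc-2 = (32, -144, -24.9), Loc-1→Loc-3 = (-194, 71, 69.1).
Normal n = (Loc-1→Loc-2) × (Loc-1→Loc-3) = (-8182.5, 2619.4, -25664).
So ∂z/∂E = −n_x/n_z = −0.31883 and ∂z/∂N = −n_y/n_z = 0.10207.
Unit vector along 275° is (sin 275°, cos 275°) = (-0.9962, 0.0872).
Slope in that direction = a·(-0.9962) + b·(0.0872) = 0.32651.
Apparent dip = arctan|0.32651| = 18.08° (true dip is 18.5°, so apparent ≤ true as expected).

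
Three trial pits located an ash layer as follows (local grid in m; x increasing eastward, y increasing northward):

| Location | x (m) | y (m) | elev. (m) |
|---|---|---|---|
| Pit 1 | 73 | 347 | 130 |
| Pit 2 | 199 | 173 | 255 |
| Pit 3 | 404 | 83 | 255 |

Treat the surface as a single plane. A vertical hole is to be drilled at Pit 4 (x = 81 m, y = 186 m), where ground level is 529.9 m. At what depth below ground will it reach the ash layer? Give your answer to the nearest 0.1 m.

Let the plane be z = a·x + b·y + c.
Pit 2−Pit 1: 126a − 174b = 125;  Pit 3−Pit 1: 331a − 264b = 125.
Solving gives a = −0.46239, b = −1.05323.
Then c = 130 − a·73 − b·347 = 529.22.
At (81, 186): z_contact = −37.45 − 195.90 + 529.22 = 295.87 m.
Depth below ground = 529.9 − 295.87 = 234.0 m.

234.0 m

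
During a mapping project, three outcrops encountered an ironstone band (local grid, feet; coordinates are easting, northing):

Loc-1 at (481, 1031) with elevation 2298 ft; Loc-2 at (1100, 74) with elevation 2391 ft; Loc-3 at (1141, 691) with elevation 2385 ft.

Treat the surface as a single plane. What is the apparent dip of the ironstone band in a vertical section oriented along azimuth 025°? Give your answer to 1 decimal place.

Two edge vectors: Loc-1→Loc-2 = (619, -957, 93), Loc-1→Loc-3 = (660, -340, 87).
Normal n = (Loc-1→Loc-2) × (Loc-1→Loc-3) = (-51639, 7527, 421160).
So ∂z/∂easting = −n_x/n_z = 0.12261 and ∂z/∂northing = −n_y/n_z = −0.01787.
Unit vector along 025° is (sin 25°, cos 25°) = (0.4226, 0.9063).
Slope in that direction = a·(0.4226) + b·(0.9063) = 0.03562.
Apparent dip = arctan|0.03562| = 2.0° (true dip is 7.1°, so apparent ≤ true as expected).

2.0°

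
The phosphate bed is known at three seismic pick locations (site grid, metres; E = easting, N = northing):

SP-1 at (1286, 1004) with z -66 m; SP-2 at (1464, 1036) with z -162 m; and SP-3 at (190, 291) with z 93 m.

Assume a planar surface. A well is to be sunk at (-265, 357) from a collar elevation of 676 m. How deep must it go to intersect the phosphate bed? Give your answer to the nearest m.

214 m

Let the plane be z = a·E + b·N + c.
SP-2−SP-1: 178a + 32b = −96;  SP-3−SP-1: −1096a − 713b = 159.
Solving gives a = −0.68988, b = 0.83746.
Then c = -66 − a·1286 − b·1004 = −19.62.
At (-265, 357): z_contact = 182.8 + 299.0 − 19.62 = 462.2 m.
Depth below ground = 676 − 462.2 = 214 m.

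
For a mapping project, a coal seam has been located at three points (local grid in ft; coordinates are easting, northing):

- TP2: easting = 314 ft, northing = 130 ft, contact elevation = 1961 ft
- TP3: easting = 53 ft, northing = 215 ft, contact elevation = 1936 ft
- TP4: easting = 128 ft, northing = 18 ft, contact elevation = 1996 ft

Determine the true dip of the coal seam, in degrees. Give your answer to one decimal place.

17.0°

Two edge vectors: TP2→TP3 = (-261, 85, -25), TP2→TP4 = (-186, -112, 35).
Normal n = (TP2→TP3) × (TP2→TP4) = (175, 13785, 45042).
So ∂z/∂easting = −n_x/n_z = −0.00389 and ∂z/∂northing = −n_y/n_z = −0.30605.
Gradient magnitude |∇z| = √(a² + b²) = √(0.00002 + 0.09367) = 0.30607.
True dip = arctan(0.30607) = 17.0°, dipping toward N (azimuth ≈ 001°).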